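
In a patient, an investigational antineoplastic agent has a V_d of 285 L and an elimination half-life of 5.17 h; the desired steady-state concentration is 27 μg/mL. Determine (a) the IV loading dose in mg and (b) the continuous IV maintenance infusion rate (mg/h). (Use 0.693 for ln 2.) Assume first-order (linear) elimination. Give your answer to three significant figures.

LD = Vd × C = 285.0 × 27 = 7695 mg
CL = 0.693 × Vd / t½ = 0.693 × 285.0 / 5.17 = 38.20 L/h
Infusion rate = CL × Css = 38.20 × 27 = 1031 mg/h

(a) 7700 mg; (b) 1030 mg/h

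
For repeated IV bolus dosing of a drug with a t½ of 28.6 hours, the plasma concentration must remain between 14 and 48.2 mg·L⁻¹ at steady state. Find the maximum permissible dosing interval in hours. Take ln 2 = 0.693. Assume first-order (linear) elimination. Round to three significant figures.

51.0 h

k = 0.693 / t½ = 0.693 / 28.6 = 0.02423 h⁻¹
Between IV bolus doses, concentration decays as C = C₀·e^(−kτ), so C_peak/C_trough = e^(kτ).
τ_max = ln(C_peak/C_trough) / k = ln(48.2/14) / 0.02423 = 1.236 / 0.02423 = 51.01 h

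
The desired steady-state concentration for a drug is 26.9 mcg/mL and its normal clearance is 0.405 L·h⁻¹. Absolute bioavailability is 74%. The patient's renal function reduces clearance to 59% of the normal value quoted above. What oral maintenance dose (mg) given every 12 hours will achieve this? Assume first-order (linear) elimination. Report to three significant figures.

104 mg

Patient clearance = 0.59 × 0.4050 = 0.2390 L/h
At steady state, dose per interval replaces the amount cleared in that interval: F·D/τ = CL·Css.
D = CL × Css × τ / F = 0.2390 × 26.9 × 12 / 0.74 = 104.3 mg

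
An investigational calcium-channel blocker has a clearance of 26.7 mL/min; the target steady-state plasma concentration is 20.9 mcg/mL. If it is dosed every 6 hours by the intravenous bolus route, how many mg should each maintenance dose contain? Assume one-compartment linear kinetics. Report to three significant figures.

CL = 26.7 mL/min = 26.7 × 0.06 = 1.602 L/h
At steady state, dose per interval replaces the amount cleared in that interval: D/τ = CL·Css.
D = CL × Css × τ = 1.602 × 20.9 × 6 = 200.9 mg

201 mg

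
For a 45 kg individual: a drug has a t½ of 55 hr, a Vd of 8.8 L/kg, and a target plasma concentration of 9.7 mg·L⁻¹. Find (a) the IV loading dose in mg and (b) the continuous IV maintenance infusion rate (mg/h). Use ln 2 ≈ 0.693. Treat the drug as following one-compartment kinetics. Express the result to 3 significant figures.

(a) 3840 mg; (b) 48.4 mg/h

Vd = 8.8 L/kg × 45 kg = 396.0 L
LD = Vd × C = 396.0 × 9.7 = 3841 mg
CL = 0.693 × Vd / t½ = 0.693 × 396.0 / 55 = 4.990 L/h
Infusion rate = CL × Css = 4.990 × 9.7 = 48.40 mg/h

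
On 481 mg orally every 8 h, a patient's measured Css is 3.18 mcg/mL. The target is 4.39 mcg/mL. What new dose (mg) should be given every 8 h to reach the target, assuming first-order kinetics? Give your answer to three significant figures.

For first-order elimination, Css ∝ F·D/(CL·τ); F and CL are unchanged, so Css ∝ D/τ.
D₂ = D₁ × (Css,target / Css,current) = 481 × 4.39/3.18 = 664.0 mg

664 mg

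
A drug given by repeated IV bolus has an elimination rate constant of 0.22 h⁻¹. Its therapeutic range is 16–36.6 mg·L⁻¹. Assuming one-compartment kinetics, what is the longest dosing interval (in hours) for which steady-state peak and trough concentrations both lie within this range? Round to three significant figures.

Between IV bolus doses, concentration decays as C = C₀·e^(−kτ), so C_peak/C_trough = e^(kτ).
τ_max = ln(C_peak/C_trough) / k = ln(36.6/16) / 0.2200 = 0.8275 / 0.2200 = 3.761 h

3.76 h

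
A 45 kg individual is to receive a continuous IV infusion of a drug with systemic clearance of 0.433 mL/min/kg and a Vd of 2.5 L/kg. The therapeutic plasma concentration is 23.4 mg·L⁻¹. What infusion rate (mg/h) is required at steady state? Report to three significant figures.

CL = 0.433 mL/min/kg × 45 kg = 19.49 mL/min = 19.49 × 60/1000 = 1.169 L/h
Vd does not affect the maintenance rate; only clearance governs steady-state input.
R₀ = 1.169 × 23.4 = 27.35 mg/h

27.4 mg/h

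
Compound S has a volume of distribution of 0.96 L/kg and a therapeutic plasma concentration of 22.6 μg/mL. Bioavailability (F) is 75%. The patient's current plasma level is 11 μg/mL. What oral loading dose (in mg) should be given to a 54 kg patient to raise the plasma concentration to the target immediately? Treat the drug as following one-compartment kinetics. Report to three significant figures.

802 mg

Vd(total) = 54 kg × 0.96 L/kg = 51.84 L
Concentration deficit ΔC = 22.6 − 11 = 11.60 mg/L
LD = Vd × ΔC / F = 51.84 × 11.60 / 0.75 = 801.8 mg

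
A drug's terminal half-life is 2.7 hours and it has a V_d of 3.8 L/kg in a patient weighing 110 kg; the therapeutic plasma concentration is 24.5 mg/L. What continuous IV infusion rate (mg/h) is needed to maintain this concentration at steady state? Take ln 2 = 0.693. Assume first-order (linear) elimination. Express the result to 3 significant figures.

2630 mg/h

Vd = 3.8 L/kg × 110 kg = 418.0 L
CL = ln 2 · Vd / t½ = 0.693 × 418.0 / 2.7 = 107.3 L/h
Infusion rate = CL × Css = 107.3 × 24.5 = 2629 mg/h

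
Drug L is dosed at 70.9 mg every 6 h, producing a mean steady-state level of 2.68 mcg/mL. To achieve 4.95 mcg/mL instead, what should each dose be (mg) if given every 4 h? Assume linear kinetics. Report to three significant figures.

For first-order elimination, Css ∝ F·D/(CL·τ); F and CL are unchanged, so Css ∝ D/τ.
D₂ = D₁ × (Css,target / Css,current) × (τ₂/τ₁) = 70.9 × (4.95/2.68) × (4/6) = 87.30 mg

87.3 mg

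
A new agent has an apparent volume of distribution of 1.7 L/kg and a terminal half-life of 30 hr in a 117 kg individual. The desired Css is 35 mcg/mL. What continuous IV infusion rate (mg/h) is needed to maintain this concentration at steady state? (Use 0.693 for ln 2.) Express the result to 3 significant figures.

Total Vd = 1.7 × 117 = 198.9 L
CL = ln 2 · Vd / t½ = 0.693 × 198.9 / 30 = 4.595 L/h
Infusion rate = CL × Css = 4.595 × 35 = 160.8 mg/h

161 mg/h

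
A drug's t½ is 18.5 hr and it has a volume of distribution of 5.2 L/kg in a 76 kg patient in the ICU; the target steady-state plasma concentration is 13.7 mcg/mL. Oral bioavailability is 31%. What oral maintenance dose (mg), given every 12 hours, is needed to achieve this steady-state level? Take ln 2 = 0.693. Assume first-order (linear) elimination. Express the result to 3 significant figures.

7850 mg

Vd = 5.2 L/kg × 76 kg = 395.2 L
CL = 0.693 × Vd / t½ = 0.693 × 395.2 / 18.5 = 14.80 L/h
D = CL × Css × τ / F = 14.80 × 13.7 × 12 / 0.31 = 7849 mg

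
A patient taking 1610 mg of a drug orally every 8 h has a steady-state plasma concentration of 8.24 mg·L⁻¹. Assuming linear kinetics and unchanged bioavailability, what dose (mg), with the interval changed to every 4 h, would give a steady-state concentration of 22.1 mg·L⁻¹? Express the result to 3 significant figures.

2160 mg

For first-order elimination, Css ∝ F·D/(CL·τ); F and CL are unchanged, so Css ∝ D/τ.
D₂ = D₁ × (Css,target / Css,current) × (τ₂/τ₁) = 1610 × (22.1/8.24) × (4/8) = 2159 mg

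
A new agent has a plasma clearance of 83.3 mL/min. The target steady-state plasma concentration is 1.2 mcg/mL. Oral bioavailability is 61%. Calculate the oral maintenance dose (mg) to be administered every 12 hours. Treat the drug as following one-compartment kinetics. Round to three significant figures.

CL = 83.3 mL/min × 60/1000 = 4.998 L/h
At steady state, dose per interval replaces the amount cleared in that interval: F·D/τ = CL·Css.
D = CL × Css × τ / F = 4.998 × 1.2 × 12 / 0.61 = 118.0 mg

118 mg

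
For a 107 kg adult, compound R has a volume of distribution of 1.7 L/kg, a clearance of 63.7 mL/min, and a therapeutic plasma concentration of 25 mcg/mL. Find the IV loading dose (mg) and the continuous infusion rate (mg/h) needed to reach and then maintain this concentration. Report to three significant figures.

(a) 4550 mg; (b) 95.6 mg/h

Total Vd = 1.7 × 107 = 181.9 L
Loading dose = Vd × C = 181.9 × 25 = 4548 mg
CL = 63.7 mL/min = 63.7 × 0.06 = 3.822 L/h
Maintenance infusion rate = CL × Css = 3.822 × 25 = 95.55 mg/h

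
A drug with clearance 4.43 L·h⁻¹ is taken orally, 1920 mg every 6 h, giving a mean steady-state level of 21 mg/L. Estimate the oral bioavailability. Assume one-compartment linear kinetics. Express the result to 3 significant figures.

0.291

F·D/τ = CL·Css at steady state → F = CL·Css·τ / D.
F = 4.43 × 21 × 6 / 1920 = 0.291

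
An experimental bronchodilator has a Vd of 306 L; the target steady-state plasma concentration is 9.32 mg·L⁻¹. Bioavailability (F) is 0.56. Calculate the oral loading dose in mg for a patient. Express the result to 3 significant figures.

5090 mg

LD = Vd × C / F = 306.0 × 9.320 / 0.56 = 5093 mg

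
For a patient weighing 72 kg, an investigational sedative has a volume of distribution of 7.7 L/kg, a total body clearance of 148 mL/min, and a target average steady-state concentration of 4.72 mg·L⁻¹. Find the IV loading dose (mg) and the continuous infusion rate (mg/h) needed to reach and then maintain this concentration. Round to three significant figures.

Total Vd = 7.7 × 72 = 554.4 L
Loading dose = Vd × C = 554.4 × 4.72 = 2617 mg
CL = 148 mL/min = 148 × 0.06 = 8.880 L/h
Infusion rate = 8.880 L/h × 4.72 mg/L = 41.91 mg/h

(a) 2620 mg; (b) 41.9 mg/h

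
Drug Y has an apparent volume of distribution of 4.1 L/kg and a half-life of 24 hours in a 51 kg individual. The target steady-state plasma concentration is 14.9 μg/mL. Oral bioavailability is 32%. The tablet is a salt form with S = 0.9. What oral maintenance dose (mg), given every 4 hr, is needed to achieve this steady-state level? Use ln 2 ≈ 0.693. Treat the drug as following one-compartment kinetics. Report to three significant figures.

1250 mg

Total Vd = 4.1 × 51 = 209.1 L
CL = 0.693 × Vd / t½ = 0.693 × 209.1 / 24 = 6.038 L/h
D = CL × Css × τ / F / S = 6.038 × 14.9 × 4 / 0.32 / 0.9 = 1250 mg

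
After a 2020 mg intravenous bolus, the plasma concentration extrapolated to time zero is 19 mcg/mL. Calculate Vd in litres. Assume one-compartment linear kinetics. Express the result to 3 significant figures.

106 L

Immediately after an IV bolus, C₀ = Dose / Vd, so Vd = Dose / C₀.
Vd = 2020 / 19 = 106.3 L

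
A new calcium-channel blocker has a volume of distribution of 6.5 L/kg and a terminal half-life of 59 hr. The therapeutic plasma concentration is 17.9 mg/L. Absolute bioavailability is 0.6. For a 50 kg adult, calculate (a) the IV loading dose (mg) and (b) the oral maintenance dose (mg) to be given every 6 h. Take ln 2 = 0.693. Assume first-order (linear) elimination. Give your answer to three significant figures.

Vd(total) = 50 kg × 6.5 L/kg = 325.0 L
LD = Vd × C = 325.0 × 17.9 = 5818 mg
CL = 0.693 × Vd / t½ = 0.693 × 325.0 / 59 = 3.817 L/h
D = CL × Css × τ / F = 3.817 × 17.9 × 6 / 0.6 = 683.2 mg

(a) 5820 mg; (b) 683 mg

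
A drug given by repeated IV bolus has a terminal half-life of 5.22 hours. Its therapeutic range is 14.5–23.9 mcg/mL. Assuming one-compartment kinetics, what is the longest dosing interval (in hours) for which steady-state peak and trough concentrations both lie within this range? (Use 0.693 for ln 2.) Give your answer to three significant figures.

3.76 h

k = 0.693 / t½ = 0.693 / 5.22 = 0.1328 h⁻¹
Between IV bolus doses, concentration decays as C = C₀·e^(−kτ), so C_peak/C_trough = e^(kτ).
τ_max = ln(C_peak/C_trough) / k = ln(23.9/14.5) / 0.1328 = 0.4997 / 0.1328 = 3.763 h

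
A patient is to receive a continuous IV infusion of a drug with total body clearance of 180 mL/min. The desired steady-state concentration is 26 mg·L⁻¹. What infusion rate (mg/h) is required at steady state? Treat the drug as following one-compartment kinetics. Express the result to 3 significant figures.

CL = 180 mL/min = 180 × 0.06 = 10.80 L/h
Infusion rate = CL · Css = 10.80 L/h × 26 mg/L = 280.8 mg/h

281 mg/h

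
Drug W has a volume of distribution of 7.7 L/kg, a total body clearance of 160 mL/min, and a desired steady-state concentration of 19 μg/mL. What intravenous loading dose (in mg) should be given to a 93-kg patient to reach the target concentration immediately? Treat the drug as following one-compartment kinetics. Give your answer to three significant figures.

Vd = 7.7 L/kg × 93 kg = 716.1 L
LD = Vd × C = 716.1 × 19.00 = 13610 mg

13600 mg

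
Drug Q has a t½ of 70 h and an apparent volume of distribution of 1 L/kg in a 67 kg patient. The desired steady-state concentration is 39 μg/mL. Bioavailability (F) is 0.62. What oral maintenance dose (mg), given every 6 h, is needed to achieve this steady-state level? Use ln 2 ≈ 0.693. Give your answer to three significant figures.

250 mg

Vd = 1 L/kg × 67 kg = 67.00 L
CL = 0.693 × Vd / t½ = 0.693 × 67.00 / 70 = 0.6633 L/h
D = CL × Css × τ / F = 0.6633 × 39 × 6 / 0.62 = 250.3 mg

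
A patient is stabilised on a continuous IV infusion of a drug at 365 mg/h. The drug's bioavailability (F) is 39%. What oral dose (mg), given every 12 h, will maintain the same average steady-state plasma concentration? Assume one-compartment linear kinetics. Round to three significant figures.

To maintain the same Css, the systemic dosing rate must be unchanged: F·D/τ = infusion rate.
D = rate × τ / F = 365 × 12 / 0.39 = 11230 mg

11200 mg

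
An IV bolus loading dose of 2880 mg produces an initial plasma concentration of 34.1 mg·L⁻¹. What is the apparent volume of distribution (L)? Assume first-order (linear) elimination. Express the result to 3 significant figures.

Immediately after an IV bolus, C₀ = Dose / Vd, so Vd = Dose / C₀.
Vd = 2880 / 34.1 = 84.46 L

84.5 L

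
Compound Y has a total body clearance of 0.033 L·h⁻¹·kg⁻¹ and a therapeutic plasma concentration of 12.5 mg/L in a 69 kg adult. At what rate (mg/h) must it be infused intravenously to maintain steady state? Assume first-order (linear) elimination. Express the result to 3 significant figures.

CL = 0.033 L·h⁻¹·kg⁻¹ × 69 kg = 2.277 L/h
Rate = CL × Css = 2.277 × 12.5 = 28.46 mg/h

28.5 mg/h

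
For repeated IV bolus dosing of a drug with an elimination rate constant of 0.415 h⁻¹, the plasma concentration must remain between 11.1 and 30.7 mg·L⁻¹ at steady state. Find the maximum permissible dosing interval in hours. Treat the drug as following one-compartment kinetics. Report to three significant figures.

2.45 h

Between IV bolus doses, concentration decays as C = C₀·e^(−kτ), so C_peak/C_trough = e^(kτ).
τ_max = ln(C_peak/C_trough) / k = ln(30.7/11.1) / 0.4150 = 1.017 / 0.4150 = 2.451 h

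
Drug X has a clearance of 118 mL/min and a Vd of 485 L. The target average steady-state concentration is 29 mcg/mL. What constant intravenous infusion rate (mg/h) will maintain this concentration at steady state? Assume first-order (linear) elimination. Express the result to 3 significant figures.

205 mg/h

Convert clearance: 118 mL/min × 60 min/h ÷ 1000 mL/L = 7.080 L/h
At steady state, infusion rate equals elimination rate: rate in = CL × Css.
R₀ = 7.080 × 29 = 205.3 mg/h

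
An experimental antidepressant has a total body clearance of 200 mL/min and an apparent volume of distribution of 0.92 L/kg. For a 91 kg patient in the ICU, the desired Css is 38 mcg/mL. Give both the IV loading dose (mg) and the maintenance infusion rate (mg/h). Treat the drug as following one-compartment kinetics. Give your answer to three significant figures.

(a) 3180 mg; (b) 456 mg/h

Vd(total) = 91 kg × 0.92 L/kg = 83.72 L
LD = Vd · C_target = 83.72 × 38 = 3181 mg
CL = 200 mL/min × 60/1000 = 12.00 L/h
Maintenance infusion rate = CL × Css = 12.00 × 38 = 456.0 mg/h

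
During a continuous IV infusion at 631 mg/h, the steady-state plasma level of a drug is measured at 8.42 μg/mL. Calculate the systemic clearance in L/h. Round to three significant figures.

At steady state, infusion rate = CL × Css, so CL = rate / Css.
CL = 631 / 8.42 = 74.94 L/h

74.9 L/h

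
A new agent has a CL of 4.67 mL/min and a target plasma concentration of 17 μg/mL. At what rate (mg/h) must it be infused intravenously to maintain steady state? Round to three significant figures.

4.76 mg/h

CL = 4.67 mL/min = 4.67 × 0.06 = 0.2802 L/h
At steady state, infusion rate equals elimination rate: rate in = CL × Css.
Infusion rate = CL · Css = 0.2802 L/h × 17 mg/L = 4.763 mg/h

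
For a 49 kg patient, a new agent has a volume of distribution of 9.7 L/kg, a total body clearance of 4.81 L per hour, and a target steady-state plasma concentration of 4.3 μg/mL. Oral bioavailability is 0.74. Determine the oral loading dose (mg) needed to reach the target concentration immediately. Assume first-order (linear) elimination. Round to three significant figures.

Vd = 9.7 L/kg × 49 kg = 475.3 L
LD = Vd × C / F = 475.3 × 4.300 / 0.74 = 2762 mg

2760 mg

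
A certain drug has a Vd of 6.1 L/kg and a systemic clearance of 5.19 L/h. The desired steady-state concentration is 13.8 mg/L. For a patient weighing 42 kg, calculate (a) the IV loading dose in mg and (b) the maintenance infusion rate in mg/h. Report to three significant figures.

(a) 3540 mg; (b) 71.6 mg/h

Vd(total) = 42 kg × 6.1 L/kg = 256.2 L
LD = Vd · C_target = 256.2 × 13.8 = 3536 mg
Infusion rate = 5.190 L/h × 13.8 mg/L = 71.62 mg/h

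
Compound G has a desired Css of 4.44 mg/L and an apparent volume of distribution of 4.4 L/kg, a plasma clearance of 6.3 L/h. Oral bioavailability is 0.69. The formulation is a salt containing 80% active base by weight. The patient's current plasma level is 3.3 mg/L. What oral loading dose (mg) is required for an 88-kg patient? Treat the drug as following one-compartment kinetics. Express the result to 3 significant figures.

Total Vd = 4.4 × 88 = 387.2 L
Concentration deficit ΔC = 4.44 − 3.3 = 1.140 mg/L
LD = Vd × ΔC / F / S = 387.2 × 1.140 / 0.69 / 0.8 = 799.7 mg

800 mg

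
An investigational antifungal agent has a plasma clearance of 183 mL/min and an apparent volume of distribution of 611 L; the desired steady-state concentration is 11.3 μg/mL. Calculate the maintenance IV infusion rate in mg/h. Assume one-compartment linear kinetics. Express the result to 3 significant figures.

CL = 183 mL/min = 183 × 0.06 = 10.98 L/h
R₀ = 10.98 × 11.3 = 124.1 mg/h

124 mg/h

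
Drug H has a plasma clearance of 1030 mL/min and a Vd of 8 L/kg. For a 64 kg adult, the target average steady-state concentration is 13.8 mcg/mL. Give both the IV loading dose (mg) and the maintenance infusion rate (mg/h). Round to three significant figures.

Total Vd = 8 × 64 = 512.0 L
Loading dose = Vd × C = 512.0 × 13.8 = 7066 mg
Convert clearance: 1030 mL/min × 60 min/h ÷ 1000 mL/L = 61.80 L/h
Infusion rate = 61.80 L/h × 13.8 mg/L = 852.8 mg/h

(a) 7070 mg; (b) 853 mg/h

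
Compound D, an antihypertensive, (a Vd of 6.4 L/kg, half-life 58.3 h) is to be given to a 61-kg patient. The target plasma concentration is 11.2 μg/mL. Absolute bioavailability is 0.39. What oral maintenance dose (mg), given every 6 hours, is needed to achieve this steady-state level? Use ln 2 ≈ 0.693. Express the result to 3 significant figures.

Total Vd = 6.4 × 61 = 390.4 L
CL = ln 2 · Vd / t½ = 0.693 × 390.4 / 58.3 = 4.641 L/h
D = CL × Css × τ / F = 4.641 × 11.2 × 6 / 0.39 = 799.7 mg

800 mg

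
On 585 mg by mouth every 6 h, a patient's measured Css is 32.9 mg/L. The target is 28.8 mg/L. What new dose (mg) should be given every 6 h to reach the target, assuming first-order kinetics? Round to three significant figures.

512 mg

With linear kinetics, Css is proportional to dose rate (D/τ) at fixed clearance.
D₂ = D₁ × (Css,target / Css,current) = 585 × 28.8/32.9 = 512.1 mg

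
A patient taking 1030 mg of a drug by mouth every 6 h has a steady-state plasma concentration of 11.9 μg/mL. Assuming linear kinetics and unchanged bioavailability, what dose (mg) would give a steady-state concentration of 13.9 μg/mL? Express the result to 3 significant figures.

For first-order elimination, Css ∝ F·D/(CL·τ); F and CL are unchanged, so Css ∝ D/τ.
D₂ = D₁ × (Css,target / Css,current) = 1030 × 13.9/11.9 = 1203 mg

1200 mg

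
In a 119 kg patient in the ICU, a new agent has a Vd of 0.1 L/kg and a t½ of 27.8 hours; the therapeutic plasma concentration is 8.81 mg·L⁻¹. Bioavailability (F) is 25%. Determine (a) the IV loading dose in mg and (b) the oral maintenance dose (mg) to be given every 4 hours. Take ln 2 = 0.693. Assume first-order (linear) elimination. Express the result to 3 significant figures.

(a) 105 mg; (b) 41.8 mg

Vd = 0.1 L/kg × 119 kg = 11.90 L
LD = Vd × C = 11.90 × 8.81 = 104.8 mg
CL = 0.693 × Vd / t½ = 0.693 × 11.90 / 27.8 = 0.2966 L/h
D = CL × Css × τ / F = 0.2966 × 8.81 × 4 / 0.25 = 41.81 mg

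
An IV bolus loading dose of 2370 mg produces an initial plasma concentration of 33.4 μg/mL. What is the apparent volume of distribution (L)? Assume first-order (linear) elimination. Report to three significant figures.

71.0 L

Immediately after an IV bolus, C₀ = Dose / Vd, so Vd = Dose / C₀.
Vd = 2370 / 33.4 = 70.96 L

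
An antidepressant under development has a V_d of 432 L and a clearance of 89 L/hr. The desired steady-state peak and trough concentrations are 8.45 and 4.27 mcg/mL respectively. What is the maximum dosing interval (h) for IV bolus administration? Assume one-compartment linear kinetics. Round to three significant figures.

k = CL / Vd = 89.00 / 432.0 = 0.2060 h⁻¹
Between IV bolus doses, concentration decays as C = C₀·e^(−kτ), so C_peak/C_trough = e^(kτ).
τ_max = ln(C_peak/C_trough) / k = ln(8.45/4.27) / 0.2060 = 0.6826 / 0.2060 = 3.314 h

3.31 h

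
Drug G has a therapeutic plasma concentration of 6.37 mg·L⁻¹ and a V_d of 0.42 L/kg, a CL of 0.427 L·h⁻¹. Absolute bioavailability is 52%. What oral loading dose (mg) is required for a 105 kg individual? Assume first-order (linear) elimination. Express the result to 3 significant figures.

Vd = 0.42 L/kg × 105 kg = 44.10 L
The loading dose fills Vd to the target concentration; clearance is irrelevant here.
LD = Vd × C / F = 44.10 × 6.370 / 0.52 = 540.2 mg

540 mg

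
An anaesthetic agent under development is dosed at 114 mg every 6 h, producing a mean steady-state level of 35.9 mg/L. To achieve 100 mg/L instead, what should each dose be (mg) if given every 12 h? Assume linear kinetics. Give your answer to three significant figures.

635 mg

With linear kinetics, Css is proportional to dose rate (D/τ) at fixed clearance.
D₂ = D₁ × (Css,target / Css,current) × (τ₂/τ₁) = 114 × (100/35.9) × (12/6) = 635.1 mg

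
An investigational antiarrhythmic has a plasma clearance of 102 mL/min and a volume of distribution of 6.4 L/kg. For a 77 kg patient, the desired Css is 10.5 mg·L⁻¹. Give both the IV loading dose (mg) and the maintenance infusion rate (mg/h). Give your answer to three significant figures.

(a) 5170 mg; (b) 64.3 mg/h

Total Vd = 6.4 × 77 = 492.8 L
LD = Vd · C_target = 492.8 × 10.5 = 5174 mg
CL = 102 mL/min × 60/1000 = 6.120 L/h
Maintenance: replace elimination → rate = CL × Css = 6.120 × 10.5 = 64.26 mg/h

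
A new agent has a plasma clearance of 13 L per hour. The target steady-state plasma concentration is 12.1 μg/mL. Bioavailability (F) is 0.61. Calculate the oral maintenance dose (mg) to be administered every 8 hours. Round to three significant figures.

At steady state, dose per interval replaces the amount cleared in that interval: F·D/τ = CL·Css.
D = CL × Css × τ / F = 13.00 × 12.1 × 8 / 0.61 = 2063 mg

2060 mg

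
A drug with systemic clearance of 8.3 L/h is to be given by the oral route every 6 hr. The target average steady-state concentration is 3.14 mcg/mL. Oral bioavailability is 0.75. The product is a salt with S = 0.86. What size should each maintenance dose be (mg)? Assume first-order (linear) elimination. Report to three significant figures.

D = CL × Css × τ / F / S = 8.300 × 3.14 × 6 / 0.75 / 0.86 = 242.4 mg

242 mg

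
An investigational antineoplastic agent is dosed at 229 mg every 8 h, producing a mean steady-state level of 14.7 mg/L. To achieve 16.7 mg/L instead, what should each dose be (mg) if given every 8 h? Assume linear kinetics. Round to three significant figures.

For first-order elimination, Css ∝ F·D/(CL·τ); F and CL are unchanged, so Css ∝ D/τ.
D₂ = D₁ × (Css,target / Css,current) = 229 × 16.7/14.7 = 260.2 mg

260 mg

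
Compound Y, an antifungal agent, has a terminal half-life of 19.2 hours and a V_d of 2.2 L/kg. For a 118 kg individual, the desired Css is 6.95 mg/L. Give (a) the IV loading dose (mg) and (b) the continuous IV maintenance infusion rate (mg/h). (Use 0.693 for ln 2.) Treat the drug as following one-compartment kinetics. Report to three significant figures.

(a) 1800 mg; (b) 65.1 mg/h

Total Vd = 2.2 × 118 = 259.6 L
LD = Vd × C = 259.6 × 6.95 = 1804 mg
CL = 0.693 × Vd / t½ = 0.693 × 259.6 / 19.2 = 9.370 L/h
Infusion rate = CL × Css = 9.370 × 6.95 = 65.12 mg/h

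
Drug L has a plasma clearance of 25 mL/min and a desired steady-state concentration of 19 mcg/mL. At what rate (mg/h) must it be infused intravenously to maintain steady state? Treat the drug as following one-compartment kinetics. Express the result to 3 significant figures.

Convert clearance: 25 mL/min × 60 min/h ÷ 1000 mL/L = 1.500 L/h
Infusion rate = CL · Css = 1.500 L/h × 19 mg/L = 28.50 mg/h

28.5 mg/h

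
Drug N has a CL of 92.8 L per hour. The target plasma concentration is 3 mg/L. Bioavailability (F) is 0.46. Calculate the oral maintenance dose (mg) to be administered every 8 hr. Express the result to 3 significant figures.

4840 mg

At steady state, dose per interval replaces the amount cleared in that interval: F·D/τ = CL·Css.
D = CL × Css × τ / F = 92.80 × 3 × 8 / 0.46 = 4842 mg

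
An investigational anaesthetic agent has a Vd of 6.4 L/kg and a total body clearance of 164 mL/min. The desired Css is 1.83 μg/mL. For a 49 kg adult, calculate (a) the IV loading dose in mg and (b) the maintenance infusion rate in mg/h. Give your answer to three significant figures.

(a) 574 mg; (b) 18.0 mg/h

Vd(total) = 49 kg × 6.4 L/kg = 313.6 L
Loading dose = Vd × C = 313.6 × 1.83 = 573.9 mg
CL = 164 mL/min = 164 × 0.06 = 9.840 L/h
Infusion rate = 9.840 L/h × 1.83 mg/L = 18.01 mg/h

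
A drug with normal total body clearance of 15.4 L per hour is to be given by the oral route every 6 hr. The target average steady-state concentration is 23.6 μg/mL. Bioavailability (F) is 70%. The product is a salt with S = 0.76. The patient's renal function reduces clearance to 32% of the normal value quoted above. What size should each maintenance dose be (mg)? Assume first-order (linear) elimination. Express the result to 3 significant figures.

Patient clearance = 0.32 × 15.40 = 4.928 L/h
At steady state, dose per interval replaces the amount cleared in that interval: F·S·D/τ = CL·Css.
D = CL × Css × τ / F / S = 4.928 × 23.6 × 6 / 0.7 / 0.76 = 1312 mg

1310 mg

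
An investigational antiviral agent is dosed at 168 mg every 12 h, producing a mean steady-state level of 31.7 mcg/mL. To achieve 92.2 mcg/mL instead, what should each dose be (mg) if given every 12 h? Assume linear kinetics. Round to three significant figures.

For first-order elimination, Css ∝ F·D/(CL·τ); F and CL are unchanged, so Css ∝ D/τ.
D₂ = D₁ × (Css,target / Css,current) = 168 × 92.2/31.7 = 488.6 mg

489 mg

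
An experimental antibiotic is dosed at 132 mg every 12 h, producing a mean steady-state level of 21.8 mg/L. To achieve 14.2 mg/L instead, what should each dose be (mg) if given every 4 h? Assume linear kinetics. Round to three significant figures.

For first-order elimination, Css ∝ F·D/(CL·τ); F and CL are unchanged, so Css ∝ D/τ.
D₂ = D₁ × (Css,target / Css,current) × (τ₂/τ₁) = 132 × (14.2/21.8) × (4/12) = 28.66 mg

28.7 mg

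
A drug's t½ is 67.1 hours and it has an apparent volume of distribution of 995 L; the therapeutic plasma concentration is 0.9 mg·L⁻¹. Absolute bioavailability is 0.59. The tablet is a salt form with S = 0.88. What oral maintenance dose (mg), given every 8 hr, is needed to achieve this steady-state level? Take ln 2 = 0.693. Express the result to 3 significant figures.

CL = 0.693 × Vd / t½ = 0.693 × 995.0 / 67.1 = 10.28 L/h
D = CL × Css × τ / F / S = 10.28 × 0.9 × 8 / 0.59 / 0.88 = 142.6 mg

143 mg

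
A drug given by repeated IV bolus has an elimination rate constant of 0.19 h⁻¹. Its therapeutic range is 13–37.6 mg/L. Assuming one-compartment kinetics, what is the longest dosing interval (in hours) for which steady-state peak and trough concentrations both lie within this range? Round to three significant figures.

Between IV bolus doses, concentration decays as C = C₀·e^(−kτ), so C_peak/C_trough = e^(kτ).
τ_max = ln(C_peak/C_trough) / k = ln(37.6/13) / 0.1900 = 1.062 / 0.1900 = 5.589 h

5.59 h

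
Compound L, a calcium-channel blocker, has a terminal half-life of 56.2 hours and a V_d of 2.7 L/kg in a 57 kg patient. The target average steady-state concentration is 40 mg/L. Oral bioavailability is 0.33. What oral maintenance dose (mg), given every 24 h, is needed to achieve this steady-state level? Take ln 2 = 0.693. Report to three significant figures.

5520 mg

Vd(total) = 57 kg × 2.7 L/kg = 153.9 L
CL = ln 2 · Vd / t½ = 0.693 × 153.9 / 56.2 = 1.898 L/h
D = CL × Css × τ / F = 1.898 × 40 × 24 / 0.33 = 5521 mg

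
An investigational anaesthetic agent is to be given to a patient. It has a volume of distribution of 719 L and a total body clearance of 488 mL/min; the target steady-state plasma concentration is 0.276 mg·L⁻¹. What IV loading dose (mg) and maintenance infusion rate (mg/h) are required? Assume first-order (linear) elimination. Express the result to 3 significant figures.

LD = Vd · C_target = 719.0 × 0.276 = 198.4 mg
CL = 488 mL/min = 488 × 0.06 = 29.28 L/h
Infusion rate = 29.28 L/h × 0.276 mg/L = 8.081 mg/h

(a) 198 mg; (b) 8.08 mg/h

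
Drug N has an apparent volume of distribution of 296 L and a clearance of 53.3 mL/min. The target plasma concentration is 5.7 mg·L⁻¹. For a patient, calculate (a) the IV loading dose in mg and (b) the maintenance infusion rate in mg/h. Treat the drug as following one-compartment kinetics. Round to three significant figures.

(a) 1690 mg; (b) 18.2 mg/h

LD = Vd · C_target = 296.0 × 5.7 = 1687 mg
Convert clearance: 53.3 mL/min × 60 min/h ÷ 1000 mL/L = 3.198 L/h
Maintenance infusion rate = CL × Css = 3.198 × 5.7 = 18.23 mg/h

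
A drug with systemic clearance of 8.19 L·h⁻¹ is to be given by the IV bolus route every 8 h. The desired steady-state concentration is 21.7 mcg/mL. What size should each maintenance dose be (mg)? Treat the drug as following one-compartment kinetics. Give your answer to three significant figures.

D = CL × Css × τ = 8.190 × 21.7 × 8 = 1422 mg

1420 mg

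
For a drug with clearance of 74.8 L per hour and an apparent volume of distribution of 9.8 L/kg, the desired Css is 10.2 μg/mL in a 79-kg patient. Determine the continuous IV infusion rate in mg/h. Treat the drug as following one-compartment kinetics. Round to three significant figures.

Rate = CL × Css = 74.80 × 10.2 = 763.0 mg/h

763 mg/h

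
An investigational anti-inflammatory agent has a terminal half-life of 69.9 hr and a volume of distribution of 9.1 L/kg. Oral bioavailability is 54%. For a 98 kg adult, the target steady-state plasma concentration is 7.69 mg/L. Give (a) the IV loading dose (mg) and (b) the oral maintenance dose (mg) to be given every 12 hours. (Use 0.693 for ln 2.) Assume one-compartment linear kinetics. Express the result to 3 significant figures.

Vd = 9.1 L/kg × 98 kg = 891.8 L
LD = Vd × C = 891.8 × 7.69 = 6858 mg
CL = 0.693 × Vd / t½ = 0.693 × 891.8 / 69.9 = 8.841 L/h
D = CL × Css × τ / F = 8.841 × 7.69 × 12 / 0.54 = 1511 mg

(a) 6860 mg; (b) 1510 mg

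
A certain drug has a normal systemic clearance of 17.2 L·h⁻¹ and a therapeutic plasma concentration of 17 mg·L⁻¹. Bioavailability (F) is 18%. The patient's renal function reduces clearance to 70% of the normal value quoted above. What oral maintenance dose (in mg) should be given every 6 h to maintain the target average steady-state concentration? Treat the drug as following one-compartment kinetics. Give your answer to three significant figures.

6820 mg

Patient clearance = 0.7 × 17.20 = 12.04 L/h
D = CL × Css × τ / F = 12.04 × 17 × 6 / 0.18 = 6823 mg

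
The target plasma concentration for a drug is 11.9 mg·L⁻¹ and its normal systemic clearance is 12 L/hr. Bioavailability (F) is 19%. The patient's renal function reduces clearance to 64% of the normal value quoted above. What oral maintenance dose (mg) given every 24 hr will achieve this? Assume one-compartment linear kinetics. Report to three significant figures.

Patient clearance = 0.64 × 12.00 = 7.680 L/h
At steady state, dose per interval replaces the amount cleared in that interval: F·D/τ = CL·Css.
D = CL × Css × τ / F = 7.680 × 11.9 × 24 / 0.19 = 11540 mg

11500 mg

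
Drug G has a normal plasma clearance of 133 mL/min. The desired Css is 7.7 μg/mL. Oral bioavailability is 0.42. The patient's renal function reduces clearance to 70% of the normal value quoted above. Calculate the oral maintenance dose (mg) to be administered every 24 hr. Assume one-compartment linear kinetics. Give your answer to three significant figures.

CL = 133 mL/min × 60/1000 = 7.980 L/h
Patient clearance = 0.7 × 7.980 = 5.586 L/h
At steady state, dose per interval replaces the amount cleared in that interval: F·D/τ = CL·Css.
D = CL × Css × τ / F = 5.586 × 7.7 × 24 / 0.42 = 2458 mg

2460 mg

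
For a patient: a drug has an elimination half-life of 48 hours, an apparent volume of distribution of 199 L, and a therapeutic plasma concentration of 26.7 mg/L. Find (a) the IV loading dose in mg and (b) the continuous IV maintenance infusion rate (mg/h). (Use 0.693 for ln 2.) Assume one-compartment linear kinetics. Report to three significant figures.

LD = Vd × C = 199.0 × 26.7 = 5313 mg
CL = 0.693 × Vd / t½ = 0.693 × 199.0 / 48 = 2.873 L/h
Infusion rate = CL × Css = 2.873 × 26.7 = 76.71 mg/h

(a) 5310 mg; (b) 76.7 mg/h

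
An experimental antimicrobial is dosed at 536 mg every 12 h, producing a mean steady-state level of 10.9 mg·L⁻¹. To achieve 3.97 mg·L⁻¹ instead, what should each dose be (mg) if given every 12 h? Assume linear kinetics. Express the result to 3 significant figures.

With linear kinetics, Css is proportional to dose rate (D/τ) at fixed clearance.
D₂ = D₁ × (Css,target / Css,current) = 536 × 3.97/10.9 = 195.2 mg

195 mg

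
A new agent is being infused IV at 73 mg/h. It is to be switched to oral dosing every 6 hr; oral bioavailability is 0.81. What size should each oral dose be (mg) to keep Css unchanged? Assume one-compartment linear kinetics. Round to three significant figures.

To maintain the same Css, the systemic dosing rate must be unchanged: F·D/τ = infusion rate.
D = rate × τ / F = 73 × 6 / 0.81 = 540.7 mg

541 mg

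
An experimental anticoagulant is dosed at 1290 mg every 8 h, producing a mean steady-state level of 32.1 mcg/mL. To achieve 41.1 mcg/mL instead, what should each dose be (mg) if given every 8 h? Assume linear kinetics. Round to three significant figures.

For first-order elimination, Css ∝ F·D/(CL·τ); F and CL are unchanged, so Css ∝ D/τ.
D₂ = D₁ × (Css,target / Css,current) = 1290 × 41.1/32.1 = 1652 mg

1650 mg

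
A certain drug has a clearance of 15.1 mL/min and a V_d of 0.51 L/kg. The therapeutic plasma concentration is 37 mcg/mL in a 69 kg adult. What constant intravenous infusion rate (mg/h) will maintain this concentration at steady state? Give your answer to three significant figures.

33.5 mg/h

Convert clearance: 15.1 mL/min × 60 min/h ÷ 1000 mL/L = 0.9060 L/h
Infusion rate = CL · Css = 0.9060 L/h × 37 mg/L = 33.52 mg/h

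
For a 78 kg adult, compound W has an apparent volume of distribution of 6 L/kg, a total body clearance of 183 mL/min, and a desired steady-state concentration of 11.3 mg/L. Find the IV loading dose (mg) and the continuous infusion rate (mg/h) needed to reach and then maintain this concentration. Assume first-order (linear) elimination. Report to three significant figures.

(a) 5290 mg; (b) 124 mg/h

Total Vd = 6 × 78 = 468.0 L
Loading dose = Vd × C = 468.0 × 11.3 = 5288 mg
CL = 183 mL/min = 183 × 0.06 = 10.98 L/h
Infusion rate = 10.98 L/h × 11.3 mg/L = 124.1 mg/h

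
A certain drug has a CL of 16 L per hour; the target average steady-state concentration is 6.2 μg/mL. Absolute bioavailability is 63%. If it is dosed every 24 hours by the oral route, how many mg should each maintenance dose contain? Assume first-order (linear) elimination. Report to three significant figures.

D = CL × Css × τ / F = 16.00 × 6.2 × 24 / 0.63 = 3779 mg

3780 mg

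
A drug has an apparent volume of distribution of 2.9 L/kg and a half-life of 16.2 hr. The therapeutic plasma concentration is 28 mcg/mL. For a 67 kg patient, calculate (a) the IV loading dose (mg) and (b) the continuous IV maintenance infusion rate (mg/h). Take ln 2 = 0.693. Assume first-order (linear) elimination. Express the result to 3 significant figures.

(a) 5440 mg; (b) 233 mg/h

Vd(total) = 67 kg × 2.9 L/kg = 194.3 L
LD = Vd × C = 194.3 × 28 = 5440 mg
CL = 0.693 × Vd / t½ = 0.693 × 194.3 / 16.2 = 8.312 L/h
Infusion rate = CL × Css = 8.312 × 28 = 232.7 mg/h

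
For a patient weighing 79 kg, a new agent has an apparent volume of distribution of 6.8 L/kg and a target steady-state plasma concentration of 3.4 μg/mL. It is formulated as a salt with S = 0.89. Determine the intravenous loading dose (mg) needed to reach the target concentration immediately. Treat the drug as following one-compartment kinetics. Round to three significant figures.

2050 mg

Vd = 6.8 L/kg × 79 kg = 537.2 L
The loading dose fills Vd to the target concentration.
LD = Vd × C / S = 537.2 × 3.400 / 0.89 = 2052 mg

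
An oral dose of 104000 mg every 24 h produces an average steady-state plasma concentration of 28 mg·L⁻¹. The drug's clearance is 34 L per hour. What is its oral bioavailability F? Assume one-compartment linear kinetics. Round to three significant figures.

F·D/τ = CL·Css at steady state → F = CL·Css·τ / D.
F = 34 × 28 × 24 / 104000 = 0.220

0.220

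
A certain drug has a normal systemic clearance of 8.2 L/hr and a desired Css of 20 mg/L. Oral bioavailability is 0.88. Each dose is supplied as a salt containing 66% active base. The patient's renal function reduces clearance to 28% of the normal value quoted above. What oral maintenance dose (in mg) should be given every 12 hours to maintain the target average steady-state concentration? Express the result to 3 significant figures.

949 mg

Patient clearance = 0.28 × 8.200 = 2.296 L/h
At steady state, dose per interval replaces the amount cleared in that interval: F·S·D/τ = CL·Css.
D = CL × Css × τ / F / S = 2.296 × 20 × 12 / 0.88 / 0.66 = 948.8 mg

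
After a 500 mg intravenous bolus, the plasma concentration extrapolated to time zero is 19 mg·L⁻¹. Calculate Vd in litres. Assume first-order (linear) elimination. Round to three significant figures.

26.3 L

Immediately after an IV bolus, C₀ = Dose / Vd, so Vd = Dose / C₀.
Vd = 500 / 19 = 26.32 L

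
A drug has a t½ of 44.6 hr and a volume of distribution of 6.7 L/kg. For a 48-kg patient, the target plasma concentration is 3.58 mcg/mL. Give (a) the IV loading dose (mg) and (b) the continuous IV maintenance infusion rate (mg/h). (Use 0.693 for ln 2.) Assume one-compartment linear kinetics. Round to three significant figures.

(a) 1150 mg; (b) 17.9 mg/h

Total Vd = 6.7 × 48 = 321.6 L
LD = Vd × C = 321.6 × 3.58 = 1151 mg
CL = 0.693 × Vd / t½ = 0.693 × 321.6 / 44.6 = 4.997 L/h
Infusion rate = CL × Css = 4.997 × 3.58 = 17.89 mg/h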